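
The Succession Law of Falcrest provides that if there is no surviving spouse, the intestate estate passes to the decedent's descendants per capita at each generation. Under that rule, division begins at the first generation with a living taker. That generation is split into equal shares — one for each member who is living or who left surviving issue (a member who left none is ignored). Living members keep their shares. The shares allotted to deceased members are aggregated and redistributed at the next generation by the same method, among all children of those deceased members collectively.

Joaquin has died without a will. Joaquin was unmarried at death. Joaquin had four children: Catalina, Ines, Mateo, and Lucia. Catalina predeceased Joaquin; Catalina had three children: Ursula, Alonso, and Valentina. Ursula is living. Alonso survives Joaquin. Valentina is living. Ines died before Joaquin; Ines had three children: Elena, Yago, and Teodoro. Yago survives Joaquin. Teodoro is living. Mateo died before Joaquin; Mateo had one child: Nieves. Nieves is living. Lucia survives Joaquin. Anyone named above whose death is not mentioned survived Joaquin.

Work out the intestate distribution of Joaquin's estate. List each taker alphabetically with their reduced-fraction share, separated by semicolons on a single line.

Alonso 3/28; Elena 3/28; Lucia 1/4; Nieves 3/28; Teodoro 3/28; Ursula 3/28; Valentina 3/28; Yago 3/28

There is no surviving spouse, so the entire estate passes to Joaquin's descendants per capita at each generation.
At generation 1 (Catalina, Ines, Mateo, Lucia) there are 4 shares of (1)/4 = 1/4 each.
Living: Lucia — each takes 1/4.
Deceased: Catalina, Ines, and Mateo. Their combined 3/4 is pooled and carried to generation 2.
At generation 2 (Ursula, Alonso, Valentina, Elena, Yago, Teodoro, Nieves) there are 7 shares of (3/4)/7 = 3/28 each.
Living: Ursula, Alonso, Valentina, Elena, Yago, Teodoro, and Nieves — each takes 3/28.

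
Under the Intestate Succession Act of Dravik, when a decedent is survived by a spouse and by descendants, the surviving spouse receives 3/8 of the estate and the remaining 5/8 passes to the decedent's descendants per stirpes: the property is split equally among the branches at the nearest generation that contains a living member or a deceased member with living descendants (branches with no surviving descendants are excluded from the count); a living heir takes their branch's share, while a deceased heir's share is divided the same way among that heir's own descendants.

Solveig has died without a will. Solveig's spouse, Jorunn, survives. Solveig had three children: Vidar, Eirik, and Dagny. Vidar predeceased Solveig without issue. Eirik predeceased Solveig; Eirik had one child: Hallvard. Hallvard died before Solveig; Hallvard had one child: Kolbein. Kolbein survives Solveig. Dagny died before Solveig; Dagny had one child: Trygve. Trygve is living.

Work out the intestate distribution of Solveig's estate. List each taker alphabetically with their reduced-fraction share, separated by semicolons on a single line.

Jorunn 3/8; Kolbein 5/16; Trygve 5/16

Jorunn, as surviving spouse, takes 3/8.
The remaining 5/8 passes to Solveig's descendants per stirpes.
Vidar left no surviving issue, so that branch lapses and is disregarded.
The 5/8 is divided into 2 equal shares of 5/16 among Eirik, Dagny.
Eirik predeceased; the 5/16 allotted to Eirik's branch passes to Eirik's issue by representation.
Hallvard's line is the sole branch at this level, so the full 5/16 passes to Hallvard's issue by representation.
Kolbein is the sole taker at this level and receives the full 5/16.
Dagny predeceased; the 5/16 allotted to Dagny's branch passes to Dagny's issue by representation.
Trygve is the sole taker at this level and receives the full 5/16.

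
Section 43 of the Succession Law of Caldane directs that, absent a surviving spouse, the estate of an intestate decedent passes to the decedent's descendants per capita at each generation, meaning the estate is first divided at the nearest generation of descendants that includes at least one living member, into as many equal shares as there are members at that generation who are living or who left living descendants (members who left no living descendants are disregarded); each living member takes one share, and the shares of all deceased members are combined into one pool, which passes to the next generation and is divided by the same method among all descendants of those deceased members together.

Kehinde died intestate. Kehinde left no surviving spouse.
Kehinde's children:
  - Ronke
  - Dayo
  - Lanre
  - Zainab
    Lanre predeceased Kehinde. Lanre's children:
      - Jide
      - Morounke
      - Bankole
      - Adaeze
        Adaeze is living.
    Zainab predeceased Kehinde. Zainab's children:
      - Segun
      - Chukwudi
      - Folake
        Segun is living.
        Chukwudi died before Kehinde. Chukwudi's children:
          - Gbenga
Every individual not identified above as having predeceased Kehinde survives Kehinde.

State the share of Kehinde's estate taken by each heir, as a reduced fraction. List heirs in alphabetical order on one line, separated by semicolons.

There is no surviving spouse, so the entire estate passes to Kehinde's descendants per capita at each generation.
At generation 1 (Ronke, Dayo, Lanre, Zainab) there are 4 shares of (1)/4 = 1/4 each.
Living: Ronke and Dayo — each takes 1/4.
Deceased: Lanre and Zainab. Their combined 1/2 is pooled and carried to generation 2.
At generation 2 (Jide, Morounke, Bankole, Adaeze, Segun, Chukwudi, Folake) there are 7 shares of (1/2)/7 = 1/14 each.
Living: Jide, Morounke, Bankole, Adaeze, Segun, and Folake — each takes 1/14.
Deceased: Chukwudi. That 1/14 share is carried to generation 3.
At generation 3 (Gbenga) there are 1 shares of (1/14)/1 = 1/14 each.
Living: Gbenga — each takes 1/14.

Adaeze 1/14; Bankole 1/14; Dayo 1/4; Folake 1/14; Gbenga 1/14; Jide 1/14; Morounke 1/14; Ronke 1/4; Segun 1/14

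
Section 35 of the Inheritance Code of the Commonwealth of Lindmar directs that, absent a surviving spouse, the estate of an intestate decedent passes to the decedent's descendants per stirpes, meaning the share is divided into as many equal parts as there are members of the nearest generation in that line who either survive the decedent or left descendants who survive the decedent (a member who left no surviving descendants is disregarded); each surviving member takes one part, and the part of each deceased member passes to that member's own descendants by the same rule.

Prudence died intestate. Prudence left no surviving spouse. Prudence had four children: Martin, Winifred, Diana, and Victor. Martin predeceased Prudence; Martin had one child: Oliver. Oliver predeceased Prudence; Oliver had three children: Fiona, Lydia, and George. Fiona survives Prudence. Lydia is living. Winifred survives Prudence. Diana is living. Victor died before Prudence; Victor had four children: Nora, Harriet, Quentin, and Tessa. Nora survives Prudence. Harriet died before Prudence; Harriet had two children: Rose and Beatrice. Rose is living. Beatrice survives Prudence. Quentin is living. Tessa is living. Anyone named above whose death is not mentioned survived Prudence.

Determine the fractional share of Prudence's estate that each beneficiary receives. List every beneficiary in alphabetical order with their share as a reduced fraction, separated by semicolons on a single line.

There is no surviving spouse, so the entire estate passes to Prudence's descendants per stirpes.
The estate is divided into 4 equal shares of 1/4 among Martin, Winifred, Diana, Victor.
Martin predeceased; the 1/4 allotted to Martin's branch passes to Martin's issue by representation.
Oliver's line is the sole branch at this level, so the full 1/4 passes to Oliver's issue by representation.
The 1/4 is divided into 3 equal shares of 1/12 among Fiona, Lydia, George.
Fiona is living and takes 1/12.
Lydia is living and takes 1/12.
George is living and takes 1/12.
Winifred is living and takes 1/4.
Diana is living and takes 1/4.
Victor predeceased; the 1/4 allotted to Victor's branch passes to Victor's issue by representation.
The 1/4 is divided into 4 equal shares of 1/16 among Nora, Harriet, Quentin, Tessa.
Nora is living and takes 1/16.
Harriet predeceased; the 1/16 allotted to Harriet's branch passes to Harriet's issue by representation.
The 1/16 is divided into 2 equal shares of 1/32 among Rose, Beatrice.
Rose is living and takes 1/32.
Beatrice is living and takes 1/32.
Quentin is living and takes 1/16.
Tessa is living and takes 1/16.

Beatrice 1/32; Diana 1/4; Fiona 1/12; George 1/12; Lydia 1/12; Nora 1/16; Quentin 1/16; Rose 1/32; Tessa 1/16; Winifred 1/4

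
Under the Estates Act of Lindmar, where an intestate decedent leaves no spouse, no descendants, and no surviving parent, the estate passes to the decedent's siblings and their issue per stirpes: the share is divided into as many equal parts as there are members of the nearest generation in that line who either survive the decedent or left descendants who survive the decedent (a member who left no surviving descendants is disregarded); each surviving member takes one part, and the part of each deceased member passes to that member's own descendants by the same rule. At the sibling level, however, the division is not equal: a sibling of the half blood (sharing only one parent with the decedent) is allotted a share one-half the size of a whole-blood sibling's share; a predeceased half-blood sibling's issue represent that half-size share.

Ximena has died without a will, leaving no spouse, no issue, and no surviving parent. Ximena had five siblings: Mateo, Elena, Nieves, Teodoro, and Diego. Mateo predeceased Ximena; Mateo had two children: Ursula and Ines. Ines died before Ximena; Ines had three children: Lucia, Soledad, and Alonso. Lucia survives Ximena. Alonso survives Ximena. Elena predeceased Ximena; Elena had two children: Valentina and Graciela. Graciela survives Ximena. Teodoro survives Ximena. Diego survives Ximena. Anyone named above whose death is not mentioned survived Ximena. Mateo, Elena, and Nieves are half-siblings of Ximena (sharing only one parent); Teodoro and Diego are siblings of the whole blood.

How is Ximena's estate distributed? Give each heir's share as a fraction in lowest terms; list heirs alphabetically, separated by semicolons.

Alonso 1/42; Diego 2/7; Graciela 1/14; Lucia 1/42; Nieves 1/7; Soledad 1/42; Teodoro 2/7; Ursula 1/14; Valentina 1/14

No spouse, descendants, or parent survives, so the estate passes to Ximena's siblings per stirpes.
Half-blood siblings count for one-half the weight of whole-blood siblings at the initial division.
Dividing 1 in proportion to weights (total weight 7/2): Mateo (weight 1/2) → 1/7; Elena (weight 1/2) → 1/7; Nieves (weight 1/2) → 1/7; Teodoro (weight 1) → 2/7; Diego (weight 1) → 2/7.
Mateo predeceased; the 1/7 allotted to Mateo's branch passes to Mateo's issue by representation.
The 1/7 is divided into 2 equal shares of 1/14 among Ursula, Ines.
Ursula is living and takes 1/14.
Ines predeceased; the 1/14 allotted to Ines's branch passes to Ines's issue by representation.
The 1/14 is divided into 3 equal shares of 1/42 among Lucia, Soledad, Alonso.
Lucia is living and takes 1/42.
Soledad is living and takes 1/42.
Alonso is living and takes 1/42.
Elena predeceased; the 1/7 allotted to Elena's branch passes to Elena's issue by representation.
The 1/7 is divided into 2 equal shares of 1/14 among Valentina, Graciela.
Valentina is living and takes 1/14.
Graciela is living and takes 1/14.
Nieves is living and takes 1/7.
Teodoro is living and takes 2/7.
Diego is living and takes 2/7.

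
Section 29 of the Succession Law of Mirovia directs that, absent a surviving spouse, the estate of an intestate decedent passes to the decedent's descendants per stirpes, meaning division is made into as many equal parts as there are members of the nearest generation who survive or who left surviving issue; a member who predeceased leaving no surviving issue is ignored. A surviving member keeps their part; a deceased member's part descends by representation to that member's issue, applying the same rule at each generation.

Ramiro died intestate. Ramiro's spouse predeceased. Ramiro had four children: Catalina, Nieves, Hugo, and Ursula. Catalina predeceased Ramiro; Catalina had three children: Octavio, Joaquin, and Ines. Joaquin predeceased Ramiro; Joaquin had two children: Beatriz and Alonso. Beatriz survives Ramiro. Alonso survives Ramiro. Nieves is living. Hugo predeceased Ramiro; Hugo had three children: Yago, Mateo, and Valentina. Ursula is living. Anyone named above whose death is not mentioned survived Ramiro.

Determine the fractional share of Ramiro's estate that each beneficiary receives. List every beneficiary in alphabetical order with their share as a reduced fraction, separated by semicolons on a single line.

There is no surviving spouse, so the entire estate passes to Ramiro's descendants per stirpes.
The estate is divided into 4 equal shares of 1/4 among Catalina, Nieves, Hugo, Ursula.
Catalina predeceased; the 1/4 allotted to Catalina's branch passes to Catalina's issue by representation.
The 1/4 is divided into 3 equal shares of 1/12 among Octavio, Joaquin, Ines.
Octavio is living and takes 1/12.
Joaquin predeceased; the 1/12 allotted to Joaquin's branch passes to Joaquin's issue by representation.
The 1/12 is divided into 2 equal shares of 1/24 among Beatriz, Alonso.
Beatriz is living and takes 1/24.
Alonso is living and takes 1/24.
Ines is living and takes 1/12.
Nieves is living and takes 1/4.
Hugo predeceased; the 1/4 allotted to Hugo's branch passes to Hugo's issue by representation.
The 1/4 is divided into 3 equal shares of 1/12 among Yago, Mateo, Valentina.
Yago is living and takes 1/12.
Mateo is living and takes 1/12.
Valentina is living and takes 1/12.
Ursula is living and takes 1/4.

Alonso 1/24; Beatriz 1/24; Ines 1/12; Mateo 1/12; Nieves 1/4; Octavio 1/12; Ursula 1/4; Valentina 1/12; Yago 1/12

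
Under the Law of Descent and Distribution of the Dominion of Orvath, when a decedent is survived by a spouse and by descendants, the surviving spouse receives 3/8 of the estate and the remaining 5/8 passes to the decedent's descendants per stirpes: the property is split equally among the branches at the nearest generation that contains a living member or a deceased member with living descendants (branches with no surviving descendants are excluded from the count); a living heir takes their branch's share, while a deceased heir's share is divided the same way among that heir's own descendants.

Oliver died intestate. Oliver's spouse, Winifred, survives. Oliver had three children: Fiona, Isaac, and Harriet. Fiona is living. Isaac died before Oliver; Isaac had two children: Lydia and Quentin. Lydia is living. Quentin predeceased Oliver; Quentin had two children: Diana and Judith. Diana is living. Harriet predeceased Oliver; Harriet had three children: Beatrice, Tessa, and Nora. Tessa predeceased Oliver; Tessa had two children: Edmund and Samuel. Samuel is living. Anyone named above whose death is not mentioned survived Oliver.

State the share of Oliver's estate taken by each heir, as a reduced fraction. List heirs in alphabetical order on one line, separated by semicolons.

Winifred, as surviving spouse, takes 3/8.
The remaining 5/8 passes to Oliver's descendants per stirpes.
The 5/8 is divided into 3 equal shares of 5/24 among Fiona, Isaac, Harriet.
Fiona is living and takes 5/24.
Isaac predeceased; the 5/24 allotted to Isaac's branch passes to Isaac's issue by representation.
The 5/24 is divided into 2 equal shares of 5/48 among Lydia, Quentin.
Lydia is living and takes 5/48.
Quentin predeceased; the 5/48 allotted to Quentin's branch passes to Quentin's issue by representation.
The 5/48 is divided into 2 equal shares of 5/96 among Diana, Judith.
Diana is living and takes 5/96.
Judith is living and takes 5/96.
Harriet predeceased; the 5/24 allotted to Harriet's branch passes to Harriet's issue by representation.
The 5/24 is divided into 3 equal shares of 5/72 among Beatrice, Tessa, Nora.
Beatrice is living and takes 5/72.
Tessa predeceased; the 5/72 allotted to Tessa's branch passes to Tessa's issue by representation.
The 5/72 is divided into 2 equal shares of 5/144 among Edmund, Samuel.
Edmund is living and takes 5/144.
Samuel is living and takes 5/144.
Nora is living and takes 5/72.

Beatrice 5/72; Diana 5/96; Edmund 5/144; Fiona 5/24; Judith 5/96; Lydia 5/48; Nora 5/72; Samuel 5/144; Winifred 3/8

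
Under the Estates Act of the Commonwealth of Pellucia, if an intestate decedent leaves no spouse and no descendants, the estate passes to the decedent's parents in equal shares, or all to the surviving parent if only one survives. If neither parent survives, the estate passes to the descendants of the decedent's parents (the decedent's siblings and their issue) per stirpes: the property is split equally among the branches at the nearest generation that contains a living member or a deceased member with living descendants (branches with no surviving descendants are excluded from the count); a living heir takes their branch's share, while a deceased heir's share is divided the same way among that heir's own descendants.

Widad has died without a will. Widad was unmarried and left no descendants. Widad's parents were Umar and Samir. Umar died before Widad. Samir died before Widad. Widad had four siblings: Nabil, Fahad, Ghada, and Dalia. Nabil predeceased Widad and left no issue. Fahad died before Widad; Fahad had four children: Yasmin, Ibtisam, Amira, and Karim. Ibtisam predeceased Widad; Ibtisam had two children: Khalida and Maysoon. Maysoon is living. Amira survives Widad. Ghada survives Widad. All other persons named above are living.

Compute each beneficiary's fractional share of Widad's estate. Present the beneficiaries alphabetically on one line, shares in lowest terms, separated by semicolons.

Amira 1/12; Dalia 1/3; Ghada 1/3; Karim 1/12; Khalida 1/24; Maysoon 1/24; Yasmin 1/12

Neither parent survives and there are no descendants, so the estate passes to Widad's siblings and their issue per stirpes.
Nabil left no surviving issue, so that branch lapses and is disregarded.
The estate is divided into 3 equal shares of 1/3 among Fahad, Ghada, Dalia.
Fahad predeceased; the 1/3 allotted to Fahad's branch passes to Fahad's issue by representation.
The 1/3 is divided into 4 equal shares of 1/12 among Yasmin, Ibtisam, Amira, Karim.
Yasmin is living and takes 1/12.
Ibtisam predeceased; the 1/12 allotted to Ibtisam's branch passes to Ibtisam's issue by representation.
The 1/12 is divided into 2 equal shares of 1/24 among Khalida, Maysoon.
Khalida is living and takes 1/24.
Maysoon is living and takes 1/24.
Amira is living and takes 1/12.
Karim is living and takes 1/12.
Ghada is living and takes 1/3.
Dalia is living and takes 1/3.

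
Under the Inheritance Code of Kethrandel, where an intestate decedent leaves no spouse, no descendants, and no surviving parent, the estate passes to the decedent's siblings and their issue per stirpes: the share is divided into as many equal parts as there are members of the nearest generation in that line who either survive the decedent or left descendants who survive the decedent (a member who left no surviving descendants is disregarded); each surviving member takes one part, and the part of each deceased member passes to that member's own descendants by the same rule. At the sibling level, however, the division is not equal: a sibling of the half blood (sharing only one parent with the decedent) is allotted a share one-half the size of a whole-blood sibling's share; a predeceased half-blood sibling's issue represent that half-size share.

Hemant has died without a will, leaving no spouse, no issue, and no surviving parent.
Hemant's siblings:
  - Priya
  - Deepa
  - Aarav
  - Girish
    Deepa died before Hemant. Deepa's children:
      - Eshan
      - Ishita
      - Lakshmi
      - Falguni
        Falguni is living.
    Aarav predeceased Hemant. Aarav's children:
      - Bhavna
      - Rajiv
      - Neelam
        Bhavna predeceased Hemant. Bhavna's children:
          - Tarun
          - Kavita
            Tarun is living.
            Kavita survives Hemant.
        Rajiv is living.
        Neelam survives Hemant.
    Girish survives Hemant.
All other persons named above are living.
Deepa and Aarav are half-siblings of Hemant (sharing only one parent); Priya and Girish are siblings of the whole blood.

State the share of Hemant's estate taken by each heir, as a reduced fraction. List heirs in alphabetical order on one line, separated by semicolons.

Eshan 1/24; Falguni 1/24; Girish 1/3; Ishita 1/24; Kavita 1/36; Lakshmi 1/24; Neelam 1/18; Priya 1/3; Rajiv 1/18; Tarun 1/36

No spouse, descendants, or parent survives, so the estate passes to Hemant's siblings per stirpes.
Half-blood siblings count for one-half the weight of whole-blood siblings at the initial division.
Dividing 1 in proportion to weights (total weight 3): Priya (weight 1) → 1/3; Deepa (weight 1/2) → 1/6; Aarav (weight 1/2) → 1/6; Girish (weight 1) → 1/3.
Priya is living and takes 1/3.
Deepa predeceased; the 1/6 allotted to Deepa's branch passes to Deepa's issue by representation.
The 1/6 is divided into 4 equal shares of 1/24 among Eshan, Ishita, Lakshmi, Falguni.
Eshan is living and takes 1/24.
Ishita is living and takes 1/24.
Lakshmi is living and takes 1/24.
Falguni is living and takes 1/24.
Aarav predeceased; the 1/6 allotted to Aarav's branch passes to Aarav's issue by representation.
The 1/6 is divided into 3 equal shares of 1/18 among Bhavna, Rajiv, Neelam.
Bhavna predeceased; the 1/18 allotted to Bhavna's branch passes to Bhavna's issue by representation.
The 1/18 is divided into 2 equal shares of 1/36 among Tarun, Kavita.
Tarun is living and takes 1/36.
Kavita is living and takes 1/36.
Rajiv is living and takes 1/18.
Neelam is living and takes 1/18.
Girish is living and takes 1/3.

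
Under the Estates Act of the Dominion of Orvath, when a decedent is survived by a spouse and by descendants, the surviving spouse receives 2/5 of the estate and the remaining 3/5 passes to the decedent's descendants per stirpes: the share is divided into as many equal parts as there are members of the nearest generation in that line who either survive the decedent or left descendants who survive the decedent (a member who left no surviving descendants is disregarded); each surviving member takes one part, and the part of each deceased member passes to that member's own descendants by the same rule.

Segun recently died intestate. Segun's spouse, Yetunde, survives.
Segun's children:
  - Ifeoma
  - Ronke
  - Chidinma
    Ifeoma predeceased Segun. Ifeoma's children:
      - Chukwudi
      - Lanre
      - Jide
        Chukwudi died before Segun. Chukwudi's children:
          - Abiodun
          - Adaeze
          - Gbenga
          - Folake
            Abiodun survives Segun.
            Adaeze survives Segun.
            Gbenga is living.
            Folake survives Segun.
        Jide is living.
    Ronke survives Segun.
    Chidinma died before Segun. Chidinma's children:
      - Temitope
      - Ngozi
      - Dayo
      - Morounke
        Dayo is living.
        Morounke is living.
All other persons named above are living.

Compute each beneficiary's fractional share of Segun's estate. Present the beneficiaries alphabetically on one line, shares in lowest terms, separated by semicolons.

Abiodun 1/60; Adaeze 1/60; Dayo 1/20; Folake 1/60; Gbenga 1/60; Jide 1/15; Lanre 1/15; Morounke 1/20; Ngozi 1/20; Ronke 1/5; Temitope 1/20; Yetunde 2/5

Yetunde, as surviving spouse, takes 2/5.
The remaining 3/5 passes to Segun's descendants per stirpes.
The 3/5 is divided into 3 equal shares of 1/5 among Ifeoma, Ronke, Chidinma.
Ifeoma predeceased; the 1/5 allotted to Ifeoma's branch passes to Ifeoma's issue by representation.
The 1/5 is divided into 3 equal shares of 1/15 among Chukwudi, Lanre, Jide.
Chukwudi predeceased; the 1/15 allotted to Chukwudi's branch passes to Chukwudi's issue by representation.
The 1/15 is divided into 4 equal shares of 1/60 among Abiodun, Adaeze, Gbenga, Folake.
Abiodun is living and takes 1/60.
Adaeze is living and takes 1/60.
Gbenga is living and takes 1/60.
Folake is living and takes 1/60.
Lanre is living and takes 1/15.
Jide is living and takes 1/15.
Ronke is living and takes 1/5.
Chidinma predeceased; the 1/5 allotted to Chidinma's branch passes to Chidinma's issue by representation.
The 1/5 is divided into 4 equal shares of 1/20 among Temitope, Ngozi, Dayo, Morounke.
Temitope is living and takes 1/20.
Ngozi is living and takes 1/20.
Dayo is living and takes 1/20.
Morounke is living and takes 1/20.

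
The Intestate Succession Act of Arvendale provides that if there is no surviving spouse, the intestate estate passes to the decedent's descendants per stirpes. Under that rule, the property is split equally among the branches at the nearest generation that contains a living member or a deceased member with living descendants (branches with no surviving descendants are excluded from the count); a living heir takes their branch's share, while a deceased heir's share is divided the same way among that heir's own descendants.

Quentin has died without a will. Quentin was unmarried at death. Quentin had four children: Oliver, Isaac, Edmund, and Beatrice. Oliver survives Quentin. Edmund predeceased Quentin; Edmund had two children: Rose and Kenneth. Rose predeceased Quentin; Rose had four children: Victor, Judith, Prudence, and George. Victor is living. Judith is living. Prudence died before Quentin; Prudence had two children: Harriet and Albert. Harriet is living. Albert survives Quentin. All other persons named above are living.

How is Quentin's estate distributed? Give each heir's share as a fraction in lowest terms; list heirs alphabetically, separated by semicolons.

There is no surviving spouse, so the entire estate passes to Quentin's descendants per stirpes.
The estate is divided into 4 equal shares of 1/4 among Oliver, Isaac, Edmund, Beatrice.
Oliver is living and takes 1/4.
Isaac is living and takes 1/4.
Edmund predeceased; the 1/4 allotted to Edmund's branch passes to Edmund's issue by representation.
The 1/4 is divided into 2 equal shares of 1/8 among Rose, Kenneth.
Rose predeceased; the 1/8 allotted to Rose's branch passes to Rose's issue by representation.
The 1/8 is divided into 4 equal shares of 1/32 among Victor, Judith, Prudence, George.
Victor is living and takes 1/32.
Judith is living and takes 1/32.
Prudence predeceased; the 1/32 allotted to Prudence's branch passes to Prudence's issue by representation.
The 1/32 is divided into 2 equal shares of 1/64 among Harriet, Albert.
Harriet is living and takes 1/64.
Albert is living and takes 1/64.
George is living and takes 1/32.
Kenneth is living and takes 1/8.
Beatrice is living and takes 1/4.

Albert 1/64; Beatrice 1/4; George 1/32; Harriet 1/64; Isaac 1/4; Judith 1/32; Kenneth 1/8; Oliver 1/4; Victor 1/32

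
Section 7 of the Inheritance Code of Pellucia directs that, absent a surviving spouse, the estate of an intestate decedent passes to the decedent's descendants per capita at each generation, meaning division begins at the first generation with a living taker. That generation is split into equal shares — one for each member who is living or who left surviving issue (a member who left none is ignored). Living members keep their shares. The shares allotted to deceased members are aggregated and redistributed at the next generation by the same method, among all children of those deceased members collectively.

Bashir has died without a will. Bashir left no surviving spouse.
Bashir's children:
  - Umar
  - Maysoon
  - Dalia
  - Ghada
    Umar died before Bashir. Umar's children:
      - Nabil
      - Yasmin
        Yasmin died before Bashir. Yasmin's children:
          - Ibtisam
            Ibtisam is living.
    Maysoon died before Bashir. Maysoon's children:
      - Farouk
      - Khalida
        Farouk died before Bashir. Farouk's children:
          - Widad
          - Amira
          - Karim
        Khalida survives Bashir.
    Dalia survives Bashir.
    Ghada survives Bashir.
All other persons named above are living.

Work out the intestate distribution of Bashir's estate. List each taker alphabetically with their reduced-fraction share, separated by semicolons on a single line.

There is no surviving spouse, so the entire estate passes to Bashir's descendants per capita at each generation.
At generation 1 (Umar, Maysoon, Dalia, Ghada) there are 4 shares of (1)/4 = 1/4 each.
Living: Dalia and Ghada — each takes 1/4.
Deceased: Umar and Maysoon. Their combined 1/2 is pooled and carried to generation 2.
At generation 2 (Nabil, Yasmin, Farouk, Khalida) there are 4 shares of (1/2)/4 = 1/8 each.
Living: Nabil and Khalida — each takes 1/8.
Deceased: Yasmin and Farouk. Their combined 1/4 is pooled and carried to generation 3.
At generation 3 (Ibtisam, Widad, Amira, Karim) there are 4 shares of (1/4)/4 = 1/16 each.
Living: Ibtisam, Widad, Amira, and Karim — each takes 1/16.

Amira 1/16; Dalia 1/4; Ghada 1/4; Ibtisam 1/16; Karim 1/16; Khalida 1/8; Nabil 1/8; Widad 1/16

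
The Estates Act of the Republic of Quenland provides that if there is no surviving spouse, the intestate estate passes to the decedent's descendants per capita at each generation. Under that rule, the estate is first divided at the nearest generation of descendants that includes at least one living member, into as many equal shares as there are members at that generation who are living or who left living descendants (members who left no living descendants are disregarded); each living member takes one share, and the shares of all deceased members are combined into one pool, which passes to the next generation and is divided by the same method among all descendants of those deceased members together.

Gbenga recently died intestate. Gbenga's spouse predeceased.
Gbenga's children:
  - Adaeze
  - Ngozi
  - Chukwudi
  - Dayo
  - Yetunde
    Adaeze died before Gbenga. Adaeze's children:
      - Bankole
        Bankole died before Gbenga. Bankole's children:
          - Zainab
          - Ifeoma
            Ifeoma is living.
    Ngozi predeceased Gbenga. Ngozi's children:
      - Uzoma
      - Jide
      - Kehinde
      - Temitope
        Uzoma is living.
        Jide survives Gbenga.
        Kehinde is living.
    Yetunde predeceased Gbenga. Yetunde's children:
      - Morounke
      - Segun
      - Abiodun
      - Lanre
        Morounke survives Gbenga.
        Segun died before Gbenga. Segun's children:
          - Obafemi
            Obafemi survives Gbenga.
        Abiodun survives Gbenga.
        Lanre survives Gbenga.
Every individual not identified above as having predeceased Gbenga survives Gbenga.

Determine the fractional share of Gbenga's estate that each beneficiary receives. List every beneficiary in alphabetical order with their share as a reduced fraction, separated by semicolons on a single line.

Abiodun 1/15; Chukwudi 1/5; Dayo 1/5; Ifeoma 2/45; Jide 1/15; Kehinde 1/15; Lanre 1/15; Morounke 1/15; Obafemi 2/45; Temitope 1/15; Uzoma 1/15; Zainab 2/45

There is no surviving spouse, so the entire estate passes to Gbenga's descendants per capita at each generation.
At generation 1 (Adaeze, Ngozi, Chukwudi, Dayo, Yetunde) there are 5 shares of (1)/5 = 1/5 each.
Living: Chukwudi and Dayo — each takes 1/5.
Deceased: Adaeze, Ngozi, and Yetunde. Their combined 3/5 is pooled and carried to generation 2.
At generation 2 (Bankole, Uzoma, Jide, Kehinde, Temitope, Morounke, Segun, Abiodun, Lanre) there are 9 shares of (3/5)/9 = 1/15 each.
Living: Uzoma, Jide, Kehinde, Temitope, Morounke, Abiodun, and Lanre — each takes 1/15.
Deceased: Bankole and Segun. Their combined 2/15 is pooled and carried to generation 3.
At generation 3 (Zainab, Ifeoma, Obafemi) there are 3 shares of (2/15)/3 = 2/45 each.
Living: Zainab, Ifeoma, and Obafemi — each takes 2/45.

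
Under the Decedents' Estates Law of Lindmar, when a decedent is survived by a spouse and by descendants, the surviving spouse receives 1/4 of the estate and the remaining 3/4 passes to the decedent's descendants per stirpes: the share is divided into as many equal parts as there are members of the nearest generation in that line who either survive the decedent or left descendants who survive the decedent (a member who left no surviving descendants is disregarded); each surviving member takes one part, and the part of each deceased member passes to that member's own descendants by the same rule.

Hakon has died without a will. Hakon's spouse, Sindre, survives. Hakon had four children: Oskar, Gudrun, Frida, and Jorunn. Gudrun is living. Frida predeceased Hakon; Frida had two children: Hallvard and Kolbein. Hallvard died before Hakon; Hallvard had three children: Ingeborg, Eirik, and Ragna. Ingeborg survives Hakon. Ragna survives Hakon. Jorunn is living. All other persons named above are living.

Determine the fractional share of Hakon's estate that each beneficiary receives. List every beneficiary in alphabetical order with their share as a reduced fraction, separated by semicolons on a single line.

Eirik 1/32; Gudrun 3/16; Ingeborg 1/32; Jorunn 3/16; Kolbein 3/32; Oskar 3/16; Ragna 1/32; Sindre 1/4

Sindre, as surviving spouse, takes 1/4.
The remaining 3/4 passes to Hakon's descendants per stirpes.
The 3/4 is divided into 4 equal shares of 3/16 among Oskar, Gudrun, Frida, Jorunn.
Oskar is living and takes 3/16.
Gudrun is living and takes 3/16.
Frida predeceased; the 3/16 allotted to Frida's branch passes to Frida's issue by representation.
The 3/16 is divided into 2 equal shares of 3/32 among Hallvard, Kolbein.
Hallvard predeceased; the 3/32 allotted to Hallvard's branch passes to Hallvard's issue by representation.
The 3/32 is divided into 3 equal shares of 1/32 among Ingeborg, Eirik, Ragna.
Ingeborg is living and takes 1/32.
Eirik is living and takes 1/32.
Ragna is living and takes 1/32.
Kolbein is living and takes 3/32.
Jorunn is living and takes 3/16.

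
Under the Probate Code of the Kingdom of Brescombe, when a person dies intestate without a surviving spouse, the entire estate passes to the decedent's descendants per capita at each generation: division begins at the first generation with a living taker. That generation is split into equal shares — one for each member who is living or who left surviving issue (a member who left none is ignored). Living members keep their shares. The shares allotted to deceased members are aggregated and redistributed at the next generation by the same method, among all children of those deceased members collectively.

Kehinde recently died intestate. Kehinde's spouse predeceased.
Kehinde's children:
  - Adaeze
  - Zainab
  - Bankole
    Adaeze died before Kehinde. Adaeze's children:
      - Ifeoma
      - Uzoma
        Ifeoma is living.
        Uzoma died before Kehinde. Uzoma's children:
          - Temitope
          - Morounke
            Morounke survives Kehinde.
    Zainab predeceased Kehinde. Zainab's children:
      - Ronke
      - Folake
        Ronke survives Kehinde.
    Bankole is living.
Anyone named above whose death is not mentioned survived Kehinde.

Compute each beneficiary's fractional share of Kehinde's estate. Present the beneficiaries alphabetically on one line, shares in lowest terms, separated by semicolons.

Bankole 1/3; Folake 1/6; Ifeoma 1/6; Morounke 1/12; Ronke 1/6; Temitope 1/12

There is no surviving spouse, so the entire estate passes to Kehinde's descendants per capita at each generation.
At generation 1 (Adaeze, Zainab, Bankole) there are 3 shares of (1)/3 = 1/3 each.
Living: Bankole — each takes 1/3.
Deceased: Adaeze and Zainab. Their combined 2/3 is pooled and carried to generation 2.
At generation 2 (Ifeoma, Uzoma, Ronke, Folake) there are 4 shares of (2/3)/4 = 1/6 each.
Living: Ifeoma, Ronke, and Folake — each takes 1/6.
Deceased: Uzoma. That 1/6 share is carried to generation 3.
At generation 3 (Temitope, Morounke) there are 2 shares of (1/6)/2 = 1/12 each.
Living: Temitope and Morounke — each takes 1/12.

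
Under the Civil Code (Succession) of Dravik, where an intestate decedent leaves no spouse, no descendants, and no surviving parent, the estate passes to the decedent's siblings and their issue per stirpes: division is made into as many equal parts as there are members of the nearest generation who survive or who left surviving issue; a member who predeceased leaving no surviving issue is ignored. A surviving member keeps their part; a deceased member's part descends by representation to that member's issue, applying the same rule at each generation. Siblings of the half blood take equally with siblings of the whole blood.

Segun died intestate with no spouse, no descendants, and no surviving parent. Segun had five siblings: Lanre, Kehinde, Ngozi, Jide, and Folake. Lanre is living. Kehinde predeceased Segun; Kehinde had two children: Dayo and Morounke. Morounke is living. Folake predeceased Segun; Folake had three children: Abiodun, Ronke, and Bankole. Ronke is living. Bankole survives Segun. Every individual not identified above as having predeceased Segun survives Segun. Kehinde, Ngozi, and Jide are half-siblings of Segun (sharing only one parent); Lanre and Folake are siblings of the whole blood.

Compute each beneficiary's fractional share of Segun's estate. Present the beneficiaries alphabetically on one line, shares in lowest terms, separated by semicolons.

No spouse, descendants, or parent survives, so the estate passes to Segun's siblings per stirpes.
Half-blood and whole-blood siblings take equally under the stated rule.
The estate is divided into 5 equal shares of 1/5 among Lanre, Kehinde, Ngozi, Jide, Folake.
Lanre is living and takes 1/5.
Kehinde predeceased; the 1/5 allotted to Kehinde's branch passes to Kehinde's issue by representation.
The 1/5 is divided into 2 equal shares of 1/10 among Dayo, Morounke.
Dayo is living and takes 1/10.
Morounke is living and takes 1/10.
Ngozi is living and takes 1/5.
Jide is living and takes 1/5.
Folake predeceased; the 1/5 allotted to Folake's branch passes to Folake's issue by representation.
The 1/5 is divided into 3 equal shares of 1/15 among Abiodun, Ronke, Bankole.
Abiodun is living and takes 1/15.
Ronke is living and takes 1/15.
Bankole is living and takes 1/15.

Abiodun 1/15; Bankole 1/15; Dayo 1/10; Jide 1/5; Lanre 1/5; Morounke 1/10; Ngozi 1/5; Ronke 1/15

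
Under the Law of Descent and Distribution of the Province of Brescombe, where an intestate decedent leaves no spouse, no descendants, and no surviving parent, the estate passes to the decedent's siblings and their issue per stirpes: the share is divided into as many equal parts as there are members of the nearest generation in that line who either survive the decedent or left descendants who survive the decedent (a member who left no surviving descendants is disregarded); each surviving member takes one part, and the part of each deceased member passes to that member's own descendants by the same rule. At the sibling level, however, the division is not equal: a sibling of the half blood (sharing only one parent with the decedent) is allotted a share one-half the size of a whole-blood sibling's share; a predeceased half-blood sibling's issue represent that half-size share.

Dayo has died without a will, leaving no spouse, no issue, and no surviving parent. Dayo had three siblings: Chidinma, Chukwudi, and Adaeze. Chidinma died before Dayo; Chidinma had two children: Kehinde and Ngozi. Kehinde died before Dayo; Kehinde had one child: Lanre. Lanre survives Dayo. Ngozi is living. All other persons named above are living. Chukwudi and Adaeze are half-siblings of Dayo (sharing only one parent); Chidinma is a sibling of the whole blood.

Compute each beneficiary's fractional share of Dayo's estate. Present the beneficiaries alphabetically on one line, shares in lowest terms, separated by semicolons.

No spouse, descendants, or parent survives, so the estate passes to Dayo's siblings per stirpes.
Half-blood siblings count for one-half the weight of whole-blood siblings at the initial division.
Dividing 1 in proportion to weights (total weight 2): Chidinma (weight 1) → 1/2; Chukwudi (weight 1/2) → 1/4; Adaeze (weight 1/2) → 1/4.
Chidinma predeceased; the 1/2 allotted to Chidinma's branch passes to Chidinma's issue by representation.
The 1/2 is divided into 2 equal shares of 1/4 among Kehinde, Ngozi.
Kehinde predeceased; the 1/4 allotted to Kehinde's branch passes to Kehinde's issue by representation.
Lanre is the sole taker at this level and receives the full 1/4.
Ngozi is living and takes 1/4.
Chukwudi is living and takes 1/4.
Adaeze is living and takes 1/4.

Adaeze 1/4; Chukwudi 1/4; Lanre 1/4; Ngozi 1/4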